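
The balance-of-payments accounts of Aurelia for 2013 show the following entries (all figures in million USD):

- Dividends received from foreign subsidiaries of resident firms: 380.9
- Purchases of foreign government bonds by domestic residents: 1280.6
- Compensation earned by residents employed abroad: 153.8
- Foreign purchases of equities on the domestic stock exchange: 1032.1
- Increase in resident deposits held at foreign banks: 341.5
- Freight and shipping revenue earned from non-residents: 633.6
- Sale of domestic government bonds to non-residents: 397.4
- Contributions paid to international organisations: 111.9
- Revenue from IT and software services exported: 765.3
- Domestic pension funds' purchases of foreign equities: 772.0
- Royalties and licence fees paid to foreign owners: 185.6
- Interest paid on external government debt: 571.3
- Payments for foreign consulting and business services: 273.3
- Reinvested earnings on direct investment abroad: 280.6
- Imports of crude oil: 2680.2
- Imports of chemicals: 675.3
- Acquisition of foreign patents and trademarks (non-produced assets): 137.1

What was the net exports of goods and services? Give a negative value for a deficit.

-2415.5

Goods: -2680.2 - 675.3 = -3355.5
Services: 765.3 + 633.6 - 273.3 - 185.6 = 940.0
Trade balance = -3355.5 + 940.0 = -2415.5
(Excluded from the trade balance — primary income: dividends received from foreign subsidiaries of resident firms 380.9, compensation earned by residents employed abroad 153.8, interest paid on external government debt 571.3, reinvested earnings on direct investment abroad 280.6; financial account: purchases of foreign government bonds by domestic residents 1280.6, foreign purchases of equities on the domestic stock exchange 1032.1, increase in resident deposits held at foreign banks 341.5, sale of domestic government bonds to non-residents 397.4, domestic pension funds' purchases of foreign equities 772.0; secondary income: contributions paid to international organisations 111.9; capital account: acquisition of foreign patents and trademarks (non-produced assets) 137.1.)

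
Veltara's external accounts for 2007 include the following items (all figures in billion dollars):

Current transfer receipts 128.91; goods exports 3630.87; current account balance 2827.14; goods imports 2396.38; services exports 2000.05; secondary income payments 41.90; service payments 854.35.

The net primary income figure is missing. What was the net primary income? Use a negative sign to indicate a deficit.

359.94

Current account = goods balance + services balance + net primary income + net secondary income
Sum of the known components = 2467.20
Net primary income = CA - (known components) = 2827.14 - 2467.20 = 359.94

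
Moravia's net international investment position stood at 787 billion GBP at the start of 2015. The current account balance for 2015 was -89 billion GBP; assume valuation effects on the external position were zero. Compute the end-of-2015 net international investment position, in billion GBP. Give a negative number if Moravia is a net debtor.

698

With no valuation effects, change in NIIP = current account = -89
End-of-year NIIP = 787 + (-89) = 698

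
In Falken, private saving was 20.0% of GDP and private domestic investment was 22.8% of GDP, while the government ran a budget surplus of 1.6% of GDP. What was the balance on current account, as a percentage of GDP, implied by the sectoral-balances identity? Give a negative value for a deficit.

-1.2

By the sectoral-balances identity, CA = (S_private - I) + (T - G).
Private balance = 20.0 - 22.8 = -2.8
Government balance (T - G) = 1.6
CA = -2.8 + 1.6 = -1.2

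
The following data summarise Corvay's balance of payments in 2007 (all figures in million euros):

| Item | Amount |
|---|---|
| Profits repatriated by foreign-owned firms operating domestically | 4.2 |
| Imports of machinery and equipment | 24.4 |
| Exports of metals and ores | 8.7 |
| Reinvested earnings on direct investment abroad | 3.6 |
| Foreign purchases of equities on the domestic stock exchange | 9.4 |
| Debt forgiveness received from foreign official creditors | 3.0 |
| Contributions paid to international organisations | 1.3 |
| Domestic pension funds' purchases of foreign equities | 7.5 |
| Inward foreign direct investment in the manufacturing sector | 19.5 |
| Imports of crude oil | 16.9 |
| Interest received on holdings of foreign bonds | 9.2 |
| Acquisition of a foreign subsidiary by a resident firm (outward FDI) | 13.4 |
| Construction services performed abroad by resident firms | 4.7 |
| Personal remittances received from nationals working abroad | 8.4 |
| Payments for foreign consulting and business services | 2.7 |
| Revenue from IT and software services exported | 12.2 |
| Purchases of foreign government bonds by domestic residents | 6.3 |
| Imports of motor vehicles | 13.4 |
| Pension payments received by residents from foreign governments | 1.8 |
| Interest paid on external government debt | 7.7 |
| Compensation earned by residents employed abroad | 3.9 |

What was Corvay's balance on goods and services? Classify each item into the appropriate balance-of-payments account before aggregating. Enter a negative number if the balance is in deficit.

-31.8

Goods: 8.7 - 13.4 - 24.4 - 16.9 = -46.0
Services: 12.2 - 2.7 + 4.7 = 14.2
Trade balance = -46.0 + 14.2 = -31.8
(Excluded from the trade balance — primary income: profits repatriated by foreign-owned firms operating domestically 4.2, reinvested earnings on direct investment abroad 3.6, interest received on holdings of foreign bonds 9.2, interest paid on external government debt 7.7, compensation earned by residents employed abroad 3.9; financial account: foreign purchases of equities on the domestic stock exchange 9.4, domestic pension funds' purchases of foreign equities 7.5, inward foreign direct investment in the manufacturing sector 19.5, acquisition of a foreign subsidiary by a resident firm (outward FDI) 13.4, purchases of foreign government bonds by domestic residents 6.3; capital account: debt forgiveness received from foreign official creditors 3.0; secondary income: contributions paid to international organisations 1.3, personal remittances received from nationals working abroad 8.4, pension payments received by residents from foreign governments 1.8.)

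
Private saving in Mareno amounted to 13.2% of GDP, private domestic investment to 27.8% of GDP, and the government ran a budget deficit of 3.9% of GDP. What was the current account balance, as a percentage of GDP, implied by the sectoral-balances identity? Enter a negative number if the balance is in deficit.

By the sectoral-balances identity, CA = (S_private - I) + (T - G).
Private balance = 13.2 - 27.8 = -14.6
Government balance (T - G) = -3.9
CA = -14.6 + (-3.9) = -18.5

-18.5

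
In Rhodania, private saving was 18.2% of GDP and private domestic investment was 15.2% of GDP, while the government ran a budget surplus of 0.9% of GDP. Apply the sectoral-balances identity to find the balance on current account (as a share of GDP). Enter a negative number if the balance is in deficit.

By the sectoral-balances identity, CA = (S_private - I) + (T - G).
Private balance = 18.2 - 15.2 = 3.0
Government balance (T - G) = 0.9
CA = 3.0 + 0.9 = 3.9

3.9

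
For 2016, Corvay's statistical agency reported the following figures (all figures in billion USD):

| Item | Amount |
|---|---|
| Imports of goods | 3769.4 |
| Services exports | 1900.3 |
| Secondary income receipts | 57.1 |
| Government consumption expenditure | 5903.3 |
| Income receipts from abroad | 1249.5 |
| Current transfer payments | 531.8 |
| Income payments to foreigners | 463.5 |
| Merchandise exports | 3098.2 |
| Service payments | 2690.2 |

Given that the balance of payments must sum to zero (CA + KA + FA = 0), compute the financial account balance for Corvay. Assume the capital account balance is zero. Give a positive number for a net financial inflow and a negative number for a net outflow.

Goods balance = 3098.2 - 3769.4 = -671.2
Services balance = 1900.3 - 2690.2 = -789.9
Trade balance (goods + services) = -671.2 + (-789.9) = -1461.1
Net primary income = 1249.5 - 463.5 = 786.0
Net secondary income = 57.1 - 531.8 = -474.7
Current account = -1461.1 + 786.0 + (-474.7) = -1149.8
Financial account = -(-1149.8) = 1149.8

1149.8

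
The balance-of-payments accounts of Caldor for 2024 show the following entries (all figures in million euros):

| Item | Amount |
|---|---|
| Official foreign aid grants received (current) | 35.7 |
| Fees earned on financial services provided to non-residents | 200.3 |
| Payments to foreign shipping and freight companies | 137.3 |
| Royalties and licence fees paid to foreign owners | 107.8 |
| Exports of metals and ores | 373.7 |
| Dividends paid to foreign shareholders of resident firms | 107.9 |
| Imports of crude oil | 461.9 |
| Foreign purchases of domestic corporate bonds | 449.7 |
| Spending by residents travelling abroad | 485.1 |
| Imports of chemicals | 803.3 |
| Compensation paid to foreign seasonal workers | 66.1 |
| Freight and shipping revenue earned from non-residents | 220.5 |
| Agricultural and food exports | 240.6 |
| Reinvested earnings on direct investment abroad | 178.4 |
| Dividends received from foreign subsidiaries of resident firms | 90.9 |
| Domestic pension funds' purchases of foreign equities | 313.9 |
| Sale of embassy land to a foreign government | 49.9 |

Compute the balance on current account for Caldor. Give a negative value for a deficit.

-829.3

Goods: -803.3 + 373.7 + 240.6 - 461.9 = -650.9
Services: 200.3 - 137.3 - 107.8 - 485.1 + 220.5 = -309.4
Primary income: 90.9 + 178.4 - 66.1 - 107.9 = 95.3
Secondary income: 35.7
Current account = (-650.9) + (-309.4) + 95.3 + 35.7 = -829.3
(Excluded from the current account — financial account: foreign purchases of domestic corporate bonds 449.7, domestic pension funds' purchases of foreign equities 313.9; capital account: sale of embassy land to a foreign government 49.9.)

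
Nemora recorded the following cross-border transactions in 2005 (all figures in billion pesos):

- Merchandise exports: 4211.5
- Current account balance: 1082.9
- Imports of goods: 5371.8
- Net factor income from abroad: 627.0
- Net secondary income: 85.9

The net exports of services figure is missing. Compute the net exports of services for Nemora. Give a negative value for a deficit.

Current account = goods balance + services balance + net primary income + net secondary income
Sum of the known components = -447.4
Net exports of services = CA - (known components) = 1082.9 - (-447.4) = 1530.3

1530.3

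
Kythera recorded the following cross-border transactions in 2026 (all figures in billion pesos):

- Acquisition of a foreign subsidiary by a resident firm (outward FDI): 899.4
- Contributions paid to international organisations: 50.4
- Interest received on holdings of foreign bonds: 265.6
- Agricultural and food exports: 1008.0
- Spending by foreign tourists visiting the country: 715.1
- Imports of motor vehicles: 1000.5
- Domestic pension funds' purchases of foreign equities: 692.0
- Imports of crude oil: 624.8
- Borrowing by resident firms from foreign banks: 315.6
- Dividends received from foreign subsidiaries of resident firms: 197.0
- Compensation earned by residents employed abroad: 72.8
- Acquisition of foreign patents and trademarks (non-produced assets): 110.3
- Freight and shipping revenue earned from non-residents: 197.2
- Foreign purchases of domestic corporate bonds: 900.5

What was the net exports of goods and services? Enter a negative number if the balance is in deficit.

295.0

Goods: -624.8 - 1000.5 + 1008.0 = -617.3
Services: 197.2 + 715.1 = 912.3
Trade balance = -617.3 + 912.3 = 295.0
(Excluded from the trade balance — financial account: acquisition of a foreign subsidiary by a resident firm (outward FDI) 899.4, domestic pension funds' purchases of foreign equities 692.0, borrowing by resident firms from foreign banks 315.6, foreign purchases of domestic corporate bonds 900.5; secondary income: contributions paid to international organisations 50.4; primary income: interest received on holdings of foreign bonds 265.6, dividends received from foreign subsidiaries of resident firms 197.0, compensation earned by residents employed abroad 72.8; capital account: acquisition of foreign patents and trademarks (non-produced assets) 110.3.)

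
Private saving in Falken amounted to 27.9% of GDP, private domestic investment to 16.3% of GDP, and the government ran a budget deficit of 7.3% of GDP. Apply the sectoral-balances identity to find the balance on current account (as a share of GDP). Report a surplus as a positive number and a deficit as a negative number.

By the sectoral-balances identity, CA = (S_private - I) + (T - G).
Private balance = 27.9 - 16.3 = 11.6
Government balance (T - G) = -7.3
CA = 11.6 + (-7.3) = 4.3

4.3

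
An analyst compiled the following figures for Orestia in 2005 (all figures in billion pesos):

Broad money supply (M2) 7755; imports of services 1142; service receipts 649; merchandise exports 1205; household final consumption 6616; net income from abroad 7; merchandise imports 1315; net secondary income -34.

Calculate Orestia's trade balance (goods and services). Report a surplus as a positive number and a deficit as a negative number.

Goods balance = 1205 - 1315 = -110
Services balance = 649 - 1142 = -493
Trade balance (goods + services) = -110 + (-493) = -603

-603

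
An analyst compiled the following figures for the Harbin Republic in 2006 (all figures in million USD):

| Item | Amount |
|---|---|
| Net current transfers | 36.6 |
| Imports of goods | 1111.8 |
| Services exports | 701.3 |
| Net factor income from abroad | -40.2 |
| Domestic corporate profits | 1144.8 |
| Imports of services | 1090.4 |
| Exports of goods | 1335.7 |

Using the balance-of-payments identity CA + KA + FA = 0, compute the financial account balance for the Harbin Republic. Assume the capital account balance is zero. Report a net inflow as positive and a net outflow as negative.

Goods balance = 1335.7 - 1111.8 = 223.9
Services balance = 701.3 - 1090.4 = -389.1
Trade balance (goods + services) = 223.9 + (-389.1) = -165.2
Net primary income = -40.2
Net secondary income = 36.6
Current account = -165.2 + (-40.2) + 36.6 = -168.8
Financial account = -(-168.8) = 168.8

168.8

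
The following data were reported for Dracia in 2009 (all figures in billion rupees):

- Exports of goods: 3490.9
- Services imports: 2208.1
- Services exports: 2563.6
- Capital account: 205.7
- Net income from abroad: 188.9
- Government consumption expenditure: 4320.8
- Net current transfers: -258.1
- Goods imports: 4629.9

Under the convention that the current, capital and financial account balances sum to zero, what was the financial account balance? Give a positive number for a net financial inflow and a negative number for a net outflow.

Goods balance = 3490.9 - 4629.9 = -1139.0
Services balance = 2563.6 - 2208.1 = 355.5
Trade balance (goods + services) = -1139.0 + 355.5 = -783.5
Net primary income = 188.9
Net secondary income = -258.1
Current account = -783.5 + 188.9 + (-258.1) = -852.7
Financial account = -(-852.7 + 205.7) = 647.0

647.0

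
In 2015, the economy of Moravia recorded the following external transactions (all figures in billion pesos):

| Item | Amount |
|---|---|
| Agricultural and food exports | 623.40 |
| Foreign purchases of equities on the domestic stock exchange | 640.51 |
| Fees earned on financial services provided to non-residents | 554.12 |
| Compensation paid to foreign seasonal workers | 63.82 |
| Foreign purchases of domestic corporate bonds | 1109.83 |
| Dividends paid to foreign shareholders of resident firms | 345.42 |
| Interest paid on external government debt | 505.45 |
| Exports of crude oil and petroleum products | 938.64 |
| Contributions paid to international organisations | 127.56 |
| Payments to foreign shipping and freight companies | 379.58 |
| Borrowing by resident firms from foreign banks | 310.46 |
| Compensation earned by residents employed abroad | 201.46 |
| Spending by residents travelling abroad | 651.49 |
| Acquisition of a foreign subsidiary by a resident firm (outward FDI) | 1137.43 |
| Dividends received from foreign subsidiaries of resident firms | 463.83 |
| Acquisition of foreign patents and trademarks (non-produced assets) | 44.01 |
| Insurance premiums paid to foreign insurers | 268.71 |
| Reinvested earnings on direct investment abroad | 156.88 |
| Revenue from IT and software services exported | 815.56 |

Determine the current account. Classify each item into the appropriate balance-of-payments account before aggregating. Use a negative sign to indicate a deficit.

1411.86

Goods: 623.40 + 938.64 = 1562.04
Services: -651.49 - 268.71 + 815.56 - 379.58 + 554.12 = 69.90
Primary income: -345.42 - 505.45 + 463.83 + 156.88 - 63.82 + 201.46 = -92.52
Secondary income: -127.56
Current account = 1562.04 + 69.90 + (-92.52) + (-127.56) = 1411.86
(Excluded from the current account — financial account: foreign purchases of equities on the domestic stock exchange 640.51, foreign purchases of domestic corporate bonds 1109.83, borrowing by resident firms from foreign banks 310.46, acquisition of a foreign subsidiary by a resident firm (outward FDI) 1137.43; capital account: acquisition of foreign patents and trademarks (non-produced assets) 44.01.)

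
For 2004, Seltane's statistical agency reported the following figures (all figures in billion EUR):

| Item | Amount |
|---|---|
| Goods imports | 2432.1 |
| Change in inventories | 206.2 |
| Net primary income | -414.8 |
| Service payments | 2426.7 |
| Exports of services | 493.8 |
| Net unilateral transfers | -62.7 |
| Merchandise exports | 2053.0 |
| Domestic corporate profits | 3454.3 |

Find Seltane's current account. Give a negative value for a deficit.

Goods balance = 2053.0 - 2432.1 = -379.1
Services balance = 493.8 - 2426.7 = -1932.9
Trade balance (goods + services) = -379.1 + (-1932.9) = -2312.0
Net primary income = -414.8
Net secondary income = -62.7
Current account = -2312.0 + (-414.8) + (-62.7) = -2789.5

-2789.5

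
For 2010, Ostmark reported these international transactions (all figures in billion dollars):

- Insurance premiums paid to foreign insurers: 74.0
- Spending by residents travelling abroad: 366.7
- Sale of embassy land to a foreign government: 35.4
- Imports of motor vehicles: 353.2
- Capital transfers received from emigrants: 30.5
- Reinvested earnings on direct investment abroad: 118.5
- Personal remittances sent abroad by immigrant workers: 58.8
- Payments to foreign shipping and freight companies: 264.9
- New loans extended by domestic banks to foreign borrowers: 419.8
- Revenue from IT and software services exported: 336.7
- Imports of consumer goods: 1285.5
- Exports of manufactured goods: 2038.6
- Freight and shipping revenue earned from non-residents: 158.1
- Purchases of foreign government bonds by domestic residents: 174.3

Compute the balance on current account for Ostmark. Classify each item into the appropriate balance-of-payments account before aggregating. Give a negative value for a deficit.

Goods: -1285.5 - 353.2 + 2038.6 = 399.9
Services: -74.0 - 366.7 - 264.9 + 336.7 + 158.1 = -210.8
Primary income: 118.5
Secondary income: -58.8
Current account = 399.9 + (-210.8) + 118.5 + (-58.8) = 248.8
(Excluded from the current account — capital account: sale of embassy land to a foreign government 35.4, capital transfers received from emigrants 30.5; financial account: new loans extended by domestic banks to foreign borrowers 419.8, purchases of foreign government bonds by domestic residents 174.3.)

248.8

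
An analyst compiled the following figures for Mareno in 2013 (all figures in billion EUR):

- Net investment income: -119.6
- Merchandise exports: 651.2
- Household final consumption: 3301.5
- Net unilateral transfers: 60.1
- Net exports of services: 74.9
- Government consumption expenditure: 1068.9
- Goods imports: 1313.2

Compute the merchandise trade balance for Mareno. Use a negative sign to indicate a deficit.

Goods balance = 651.2 - 1313.2 = -662.0

-662.0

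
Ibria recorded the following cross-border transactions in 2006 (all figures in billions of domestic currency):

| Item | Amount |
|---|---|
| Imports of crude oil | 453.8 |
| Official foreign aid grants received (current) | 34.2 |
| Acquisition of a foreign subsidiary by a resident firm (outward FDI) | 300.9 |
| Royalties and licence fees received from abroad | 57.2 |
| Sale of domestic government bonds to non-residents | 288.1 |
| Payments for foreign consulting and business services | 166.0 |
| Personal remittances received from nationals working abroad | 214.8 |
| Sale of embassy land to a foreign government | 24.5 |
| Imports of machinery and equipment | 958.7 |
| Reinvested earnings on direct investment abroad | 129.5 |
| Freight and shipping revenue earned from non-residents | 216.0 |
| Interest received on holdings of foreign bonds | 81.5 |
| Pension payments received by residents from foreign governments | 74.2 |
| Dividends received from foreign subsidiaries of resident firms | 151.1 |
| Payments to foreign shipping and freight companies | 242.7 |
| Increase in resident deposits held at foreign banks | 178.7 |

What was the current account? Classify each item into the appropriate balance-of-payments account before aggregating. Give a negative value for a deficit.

-862.7

Goods: -453.8 - 958.7 = -1412.5
Services: -242.7 - 166.0 + 57.2 + 216.0 = -135.5
Primary income: 151.1 + 129.5 + 81.5 = 362.1
Secondary income: 74.2 + 214.8 + 34.2 = 323.2
Current account = (-1412.5) + (-135.5) + 362.1 + 323.2 = -862.7
(Excluded from the current account — financial account: acquisition of a foreign subsidiary by a resident firm (outward FDI) 300.9, sale of domestic government bonds to non-residents 288.1, increase in resident deposits held at foreign banks 178.7; capital account: sale of embassy land to a foreign government 24.5.)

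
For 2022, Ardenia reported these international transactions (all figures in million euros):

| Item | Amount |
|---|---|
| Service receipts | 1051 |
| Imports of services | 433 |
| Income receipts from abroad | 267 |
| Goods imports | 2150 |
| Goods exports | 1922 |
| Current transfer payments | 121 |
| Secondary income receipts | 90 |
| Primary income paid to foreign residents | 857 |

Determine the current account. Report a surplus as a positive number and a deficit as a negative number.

Goods balance = 1922 - 2150 = -228
Services balance = 1051 - 433 = 618
Trade balance (goods + services) = -228 + 618 = 390
Net primary income = 267 - 857 = -590
Net secondary income = 90 - 121 = -31
Current account = 390 + (-590) + (-31) = -231

-231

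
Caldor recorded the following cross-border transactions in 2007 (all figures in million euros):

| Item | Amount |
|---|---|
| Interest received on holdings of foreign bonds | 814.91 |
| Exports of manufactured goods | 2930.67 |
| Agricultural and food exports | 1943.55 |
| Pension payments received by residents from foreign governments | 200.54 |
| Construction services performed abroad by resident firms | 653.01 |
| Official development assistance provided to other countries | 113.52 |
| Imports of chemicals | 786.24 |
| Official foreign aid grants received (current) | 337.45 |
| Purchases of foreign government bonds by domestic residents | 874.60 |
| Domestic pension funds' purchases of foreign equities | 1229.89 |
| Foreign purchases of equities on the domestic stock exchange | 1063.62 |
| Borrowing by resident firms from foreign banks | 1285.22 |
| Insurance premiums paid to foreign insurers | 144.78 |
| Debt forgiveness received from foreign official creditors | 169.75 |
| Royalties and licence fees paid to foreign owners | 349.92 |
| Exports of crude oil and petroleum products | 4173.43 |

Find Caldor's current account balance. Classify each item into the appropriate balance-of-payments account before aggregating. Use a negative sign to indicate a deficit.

9659.10

Goods: 4173.43 + 1943.55 + 2930.67 - 786.24 = 8261.41
Services: 653.01 - 144.78 - 349.92 = 158.31
Primary income: 814.91
Secondary income: 337.45 - 113.52 + 200.54 = 424.47
Current account = 8261.41 + 158.31 + 814.91 + 424.47 = 9659.10
(Excluded from the current account — financial account: purchases of foreign government bonds by domestic residents 874.60, domestic pension funds' purchases of foreign equities 1229.89, foreign purchases of equities on the domestic stock exchange 1063.62, borrowing by resident firms from foreign banks 1285.22; capital account: debt forgiveness received from foreign official creditors 169.75.)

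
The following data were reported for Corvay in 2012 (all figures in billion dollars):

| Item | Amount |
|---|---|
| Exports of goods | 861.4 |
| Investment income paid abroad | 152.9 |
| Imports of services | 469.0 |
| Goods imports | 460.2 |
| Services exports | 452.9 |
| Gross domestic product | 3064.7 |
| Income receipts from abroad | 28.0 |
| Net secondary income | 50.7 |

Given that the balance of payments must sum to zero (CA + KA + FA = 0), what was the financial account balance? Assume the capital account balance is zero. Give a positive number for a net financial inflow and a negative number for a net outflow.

-310.9

Goods balance = 861.4 - 460.2 = 401.2
Services balance = 452.9 - 469.0 = -16.1
Trade balance (goods + services) = 401.2 + (-16.1) = 385.1
Net primary income = 28.0 - 152.9 = -124.9
Net secondary income = 50.7
Current account = 385.1 + (-124.9) + 50.7 = 310.9
Financial account = -(310.9) = -310.9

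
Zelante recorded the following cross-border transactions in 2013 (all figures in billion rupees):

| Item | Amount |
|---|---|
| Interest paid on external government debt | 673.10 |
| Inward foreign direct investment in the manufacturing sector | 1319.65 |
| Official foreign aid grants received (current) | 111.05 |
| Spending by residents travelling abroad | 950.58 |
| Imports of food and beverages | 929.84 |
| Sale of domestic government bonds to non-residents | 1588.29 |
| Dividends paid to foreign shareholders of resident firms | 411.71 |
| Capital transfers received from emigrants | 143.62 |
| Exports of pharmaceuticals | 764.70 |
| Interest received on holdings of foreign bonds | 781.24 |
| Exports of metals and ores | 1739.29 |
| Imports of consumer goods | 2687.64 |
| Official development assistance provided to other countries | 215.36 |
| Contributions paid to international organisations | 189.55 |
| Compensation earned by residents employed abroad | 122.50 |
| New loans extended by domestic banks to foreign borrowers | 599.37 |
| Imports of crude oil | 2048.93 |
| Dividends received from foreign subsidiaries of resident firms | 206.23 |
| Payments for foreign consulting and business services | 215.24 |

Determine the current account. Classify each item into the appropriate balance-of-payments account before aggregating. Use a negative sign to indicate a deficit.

Goods: -2048.93 + 1739.29 - 929.84 - 2687.64 + 764.70 = -3162.42
Services: -215.24 - 950.58 = -1165.82
Primary income: -673.10 + 781.24 + 206.23 - 411.71 + 122.50 = 25.16
Secondary income: 111.05 - 215.36 - 189.55 = -293.86
Current account = (-3162.42) + (-1165.82) + 25.16 + (-293.86) = -4596.94
(Excluded from the current account — financial account: inward foreign direct investment in the manufacturing sector 1319.65, sale of domestic government bonds to non-residents 1588.29, new loans extended by domestic banks to foreign borrowers 599.37; capital account: capital transfers received from emigrants 143.62.)

-4596.94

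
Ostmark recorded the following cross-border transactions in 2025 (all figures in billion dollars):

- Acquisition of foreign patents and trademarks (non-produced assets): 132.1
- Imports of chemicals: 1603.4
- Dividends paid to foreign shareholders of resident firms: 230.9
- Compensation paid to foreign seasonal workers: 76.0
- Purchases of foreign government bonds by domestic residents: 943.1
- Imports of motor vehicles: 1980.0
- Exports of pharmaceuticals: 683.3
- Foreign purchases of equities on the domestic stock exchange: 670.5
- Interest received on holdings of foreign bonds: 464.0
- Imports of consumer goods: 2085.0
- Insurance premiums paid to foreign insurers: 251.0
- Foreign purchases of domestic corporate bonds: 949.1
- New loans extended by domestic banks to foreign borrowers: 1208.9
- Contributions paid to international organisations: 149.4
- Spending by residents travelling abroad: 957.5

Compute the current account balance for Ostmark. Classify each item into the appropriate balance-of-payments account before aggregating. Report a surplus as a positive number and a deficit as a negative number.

-6185.9

Goods: -1980.0 - 1603.4 + 683.3 - 2085.0 = -4985.1
Services: -957.5 - 251.0 = -1208.5
Primary income: -76.0 + 464.0 - 230.9 = 157.1
Secondary income: -149.4
Current account = (-4985.1) + (-1208.5) + 157.1 + (-149.4) = -6185.9
(Excluded from the current account — capital account: acquisition of foreign patents and trademarks (non-produced assets) 132.1; financial account: purchases of foreign government bonds by domestic residents 943.1, foreign purchases of equities on the domestic stock exchange 670.5, foreign purchases of domestic corporate bonds 949.1, new loans extended by domestic banks to foreign borrowers 1208.9.)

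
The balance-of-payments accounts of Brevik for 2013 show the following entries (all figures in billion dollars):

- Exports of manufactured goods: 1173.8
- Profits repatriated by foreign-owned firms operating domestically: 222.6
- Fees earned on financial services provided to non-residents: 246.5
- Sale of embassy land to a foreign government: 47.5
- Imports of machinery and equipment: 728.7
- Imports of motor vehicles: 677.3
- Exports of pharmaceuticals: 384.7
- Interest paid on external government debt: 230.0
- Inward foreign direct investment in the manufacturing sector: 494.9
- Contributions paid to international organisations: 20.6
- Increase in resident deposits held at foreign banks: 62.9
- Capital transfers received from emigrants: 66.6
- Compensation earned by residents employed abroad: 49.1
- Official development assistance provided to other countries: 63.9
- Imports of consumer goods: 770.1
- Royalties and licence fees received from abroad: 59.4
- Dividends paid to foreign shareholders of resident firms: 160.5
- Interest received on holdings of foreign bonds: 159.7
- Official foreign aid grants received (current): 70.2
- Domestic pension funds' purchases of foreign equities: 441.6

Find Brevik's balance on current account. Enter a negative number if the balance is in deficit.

-730.3

Goods: 384.7 + 1173.8 - 677.3 - 728.7 - 770.1 = -617.6
Services: 246.5 + 59.4 = 305.9
Primary income: 49.1 - 160.5 + 159.7 - 222.6 - 230.0 = -404.3
Secondary income: -20.6 + 70.2 - 63.9 = -14.3
Current account = (-617.6) + 305.9 + (-404.3) + (-14.3) = -730.3
(Excluded from the current account — capital account: sale of embassy land to a foreign government 47.5, capital transfers received from emigrants 66.6; financial account: inward foreign direct investment in the manufacturing sector 494.9, increase in resident deposits held at foreign banks 62.9, domestic pension funds' purchases of foreign equities 441.6.)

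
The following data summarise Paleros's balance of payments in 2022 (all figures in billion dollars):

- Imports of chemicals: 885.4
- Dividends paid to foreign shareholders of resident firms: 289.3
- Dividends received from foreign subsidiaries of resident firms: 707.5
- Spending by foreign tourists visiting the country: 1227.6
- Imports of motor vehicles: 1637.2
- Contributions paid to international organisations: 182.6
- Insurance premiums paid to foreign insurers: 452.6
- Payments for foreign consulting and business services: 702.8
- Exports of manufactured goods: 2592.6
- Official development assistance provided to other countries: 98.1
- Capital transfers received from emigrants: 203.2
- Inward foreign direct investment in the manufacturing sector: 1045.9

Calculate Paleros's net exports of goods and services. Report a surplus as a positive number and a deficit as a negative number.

Goods: 2592.6 - 1637.2 - 885.4 = 70.0
Services: -702.8 - 452.6 + 1227.6 = 72.2
Trade balance = 70.0 + 72.2 = 142.2
(Excluded from the trade balance — primary income: dividends paid to foreign shareholders of resident firms 289.3, dividends received from foreign subsidiaries of resident firms 707.5; secondary income: contributions paid to international organisations 182.6, official development assistance provided to other countries 98.1; capital account: capital transfers received from emigrants 203.2; financial account: inward foreign direct investment in the manufacturing sector 1045.9.)

142.2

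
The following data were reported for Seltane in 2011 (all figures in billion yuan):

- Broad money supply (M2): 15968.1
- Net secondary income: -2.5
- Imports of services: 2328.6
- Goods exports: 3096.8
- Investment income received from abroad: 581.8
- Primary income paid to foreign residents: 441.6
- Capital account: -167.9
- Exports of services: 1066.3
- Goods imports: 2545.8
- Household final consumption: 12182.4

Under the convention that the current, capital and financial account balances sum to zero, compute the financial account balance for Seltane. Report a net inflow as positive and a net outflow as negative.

Goods balance = 3096.8 - 2545.8 = 551.0
Services balance = 1066.3 - 2328.6 = -1262.3
Trade balance (goods + services) = 551.0 + (-1262.3) = -711.3
Net primary income = 581.8 - 441.6 = 140.2
Net secondary income = -2.5
Current account = -711.3 + 140.2 + (-2.5) = -573.6
Financial account = -(-573.6 + (-167.9)) = 741.5

741.5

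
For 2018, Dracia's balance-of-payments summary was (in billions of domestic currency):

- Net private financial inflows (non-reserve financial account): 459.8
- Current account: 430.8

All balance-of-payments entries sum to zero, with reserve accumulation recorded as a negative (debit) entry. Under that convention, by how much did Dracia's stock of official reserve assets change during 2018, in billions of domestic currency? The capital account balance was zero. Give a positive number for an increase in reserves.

Official reserve transactions balance = -(430.8 + 459.8) = -890.6
An accumulation of reserves is recorded as a debit (negative entry), so the change in the stock of reserves is the negative of that balance.
Change in official reserves = -(-890.6) = 890.6

890.6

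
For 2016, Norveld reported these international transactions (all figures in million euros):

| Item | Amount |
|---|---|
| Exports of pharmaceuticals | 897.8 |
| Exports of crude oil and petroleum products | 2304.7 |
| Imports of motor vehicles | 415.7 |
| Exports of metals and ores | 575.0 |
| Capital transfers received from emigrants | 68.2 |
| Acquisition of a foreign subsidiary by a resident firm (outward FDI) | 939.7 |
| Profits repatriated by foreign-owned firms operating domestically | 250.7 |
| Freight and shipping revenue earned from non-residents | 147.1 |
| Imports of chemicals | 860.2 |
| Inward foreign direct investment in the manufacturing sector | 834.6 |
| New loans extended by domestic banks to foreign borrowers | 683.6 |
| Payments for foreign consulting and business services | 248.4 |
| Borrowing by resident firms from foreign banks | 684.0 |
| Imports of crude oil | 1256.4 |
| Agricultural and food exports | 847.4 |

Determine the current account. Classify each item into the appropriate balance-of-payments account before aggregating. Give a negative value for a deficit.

1740.6

Goods: -415.7 - 1256.4 + 2304.7 + 847.4 - 860.2 + 897.8 + 575.0 = 2092.6
Services: 147.1 - 248.4 = -101.3
Primary income: -250.7
Current account = 2092.6 + (-101.3) + (-250.7) = 1740.6
(Excluded from the current account — capital account: capital transfers received from emigrants 68.2; financial account: acquisition of a foreign subsidiary by a resident firm (outward FDI) 939.7, inward foreign direct investment in the manufacturing sector 834.6, new loans extended by domestic banks to foreign borrowers 683.6, borrowing by resident firms from foreign banks 684.0.)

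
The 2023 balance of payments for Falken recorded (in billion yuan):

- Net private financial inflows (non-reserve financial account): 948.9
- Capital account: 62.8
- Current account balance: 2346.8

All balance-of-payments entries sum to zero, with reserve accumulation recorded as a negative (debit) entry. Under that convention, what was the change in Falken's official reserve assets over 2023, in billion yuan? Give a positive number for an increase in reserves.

3358.5

Official reserve transactions balance = -(2346.8 + 62.8 + 948.9) = -3358.5
An accumulation of reserves is recorded as a debit (negative entry), so the change in the stock of reserves is the negative of that balance.
Change in official reserves = -(-3358.5) = 3358.5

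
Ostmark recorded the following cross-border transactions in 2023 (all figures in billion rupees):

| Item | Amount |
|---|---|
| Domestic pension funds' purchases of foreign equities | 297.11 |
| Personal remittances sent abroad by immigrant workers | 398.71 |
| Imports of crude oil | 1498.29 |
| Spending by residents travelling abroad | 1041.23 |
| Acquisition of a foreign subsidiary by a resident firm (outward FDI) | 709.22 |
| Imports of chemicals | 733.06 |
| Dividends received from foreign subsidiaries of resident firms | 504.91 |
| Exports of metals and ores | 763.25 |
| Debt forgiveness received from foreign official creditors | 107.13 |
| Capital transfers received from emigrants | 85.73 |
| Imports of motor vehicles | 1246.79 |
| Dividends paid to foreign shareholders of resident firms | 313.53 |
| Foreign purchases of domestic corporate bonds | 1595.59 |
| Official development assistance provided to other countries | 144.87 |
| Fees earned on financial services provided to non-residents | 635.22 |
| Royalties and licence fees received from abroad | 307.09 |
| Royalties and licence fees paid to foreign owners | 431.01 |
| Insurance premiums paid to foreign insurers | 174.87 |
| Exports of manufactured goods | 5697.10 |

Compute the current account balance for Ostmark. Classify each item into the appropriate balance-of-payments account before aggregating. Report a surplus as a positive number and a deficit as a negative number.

Goods: -1498.29 + 5697.10 + 763.25 - 733.06 - 1246.79 = 2982.21
Services: 635.22 - 431.01 - 1041.23 + 307.09 - 174.87 = -704.80
Primary income: 504.91 - 313.53 = 191.38
Secondary income: -144.87 - 398.71 = -543.58
Current account = 2982.21 + (-704.80) + 191.38 + (-543.58) = 1925.21
(Excluded from the current account — financial account: domestic pension funds' purchases of foreign equities 297.11, acquisition of a foreign subsidiary by a resident firm (outward FDI) 709.22, foreign purchases of domestic corporate bonds 1595.59; capital account: debt forgiveness received from foreign official creditors 107.13, capital transfers received from emigrants 85.73.)

1925.21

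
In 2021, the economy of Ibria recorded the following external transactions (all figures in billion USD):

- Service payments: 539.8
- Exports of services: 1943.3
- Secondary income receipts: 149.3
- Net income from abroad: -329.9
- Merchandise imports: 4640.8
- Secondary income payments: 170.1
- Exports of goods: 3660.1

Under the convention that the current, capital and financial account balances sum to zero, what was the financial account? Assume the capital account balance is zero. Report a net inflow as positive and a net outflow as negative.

Goods balance = 3660.1 - 4640.8 = -980.7
Services balance = 1943.3 - 539.8 = 1403.5
Trade balance (goods + services) = -980.7 + 1403.5 = 422.8
Net primary income = -329.9
Net secondary income = 149.3 - 170.1 = -20.8
Current account = 422.8 + (-329.9) + (-20.8) = 72.1
Financial account = -(72.1) = -72.1

-72.1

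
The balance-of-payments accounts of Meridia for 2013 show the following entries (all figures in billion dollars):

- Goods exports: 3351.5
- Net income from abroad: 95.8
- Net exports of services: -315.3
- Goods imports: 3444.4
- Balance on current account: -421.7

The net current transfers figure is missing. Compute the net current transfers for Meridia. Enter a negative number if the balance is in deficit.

-109.3

Current account = goods balance + services balance + net primary income + net secondary income
Sum of the known components = -312.4
Net current transfers = CA - (known components) = -421.7 - (-312.4) = -109.3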